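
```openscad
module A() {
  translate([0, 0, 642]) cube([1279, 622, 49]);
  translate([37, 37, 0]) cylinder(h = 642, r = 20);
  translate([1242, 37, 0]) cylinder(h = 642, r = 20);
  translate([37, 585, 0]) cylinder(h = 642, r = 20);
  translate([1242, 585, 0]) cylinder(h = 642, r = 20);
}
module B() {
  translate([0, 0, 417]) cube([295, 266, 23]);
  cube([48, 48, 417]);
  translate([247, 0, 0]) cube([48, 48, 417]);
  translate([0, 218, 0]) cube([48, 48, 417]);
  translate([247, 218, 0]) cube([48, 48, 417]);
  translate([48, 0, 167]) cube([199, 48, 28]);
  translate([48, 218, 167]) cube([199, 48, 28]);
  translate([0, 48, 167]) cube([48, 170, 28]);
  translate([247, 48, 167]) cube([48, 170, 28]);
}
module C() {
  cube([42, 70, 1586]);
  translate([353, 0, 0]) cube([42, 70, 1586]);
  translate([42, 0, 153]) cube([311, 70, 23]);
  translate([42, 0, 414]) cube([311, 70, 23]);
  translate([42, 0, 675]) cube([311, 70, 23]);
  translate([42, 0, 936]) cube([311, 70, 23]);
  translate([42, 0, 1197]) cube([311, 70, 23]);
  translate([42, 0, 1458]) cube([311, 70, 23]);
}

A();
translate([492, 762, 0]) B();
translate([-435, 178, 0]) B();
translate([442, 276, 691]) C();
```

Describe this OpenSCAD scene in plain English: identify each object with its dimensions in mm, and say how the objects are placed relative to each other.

A is a rectangular dining table. The top is 1279×622×49 mm with its upper surface at z = 691 mm. It stands on four round legs of 40 mm diameter, each leg's bounding box inset 17 mm from the nearest pair of top edges, running from the floor to the underside of the top.

B is a four-legged stool. The seat is 295×266 mm, 23 mm thick, top at z = 440 mm. It stands on four square legs, each 48×48 mm in cross-section, from z = 0 to the seat underside, each flush with a corner of the seat. Four stretchers, 48 mm wide and 28 mm tall, connect adjacent legs with their undersides at z = 167 mm, each running between the inner faces of the legs it joins and aligned with the legs' outer faces on the other axis.

C is a wooden ladder with two side rails of 42×70 mm section and 1586 mm height, set 395 mm apart overall. Between them run 6 rectangular rungs (70 mm deep, 23 mm thick), front faces flush with the rails' −y face. The bottom of the first rung is 153 mm above the floor and each subsequent rung is 261 mm higher than the one below.

Two stools sit around the table at the +y, −x sides. The ladder is on top of the table, centred.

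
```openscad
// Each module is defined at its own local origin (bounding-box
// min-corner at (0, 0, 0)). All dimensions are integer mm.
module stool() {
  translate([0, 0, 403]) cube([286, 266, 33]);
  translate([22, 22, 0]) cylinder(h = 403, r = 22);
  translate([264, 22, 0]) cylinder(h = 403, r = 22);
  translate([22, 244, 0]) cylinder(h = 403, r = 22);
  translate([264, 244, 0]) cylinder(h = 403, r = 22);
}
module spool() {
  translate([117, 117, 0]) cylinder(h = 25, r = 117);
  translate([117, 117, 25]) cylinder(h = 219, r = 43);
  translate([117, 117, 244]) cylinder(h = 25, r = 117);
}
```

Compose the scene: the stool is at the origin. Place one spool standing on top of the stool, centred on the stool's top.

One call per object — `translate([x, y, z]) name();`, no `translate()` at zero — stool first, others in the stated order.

stool();
translate([26, 16, 436]) spool();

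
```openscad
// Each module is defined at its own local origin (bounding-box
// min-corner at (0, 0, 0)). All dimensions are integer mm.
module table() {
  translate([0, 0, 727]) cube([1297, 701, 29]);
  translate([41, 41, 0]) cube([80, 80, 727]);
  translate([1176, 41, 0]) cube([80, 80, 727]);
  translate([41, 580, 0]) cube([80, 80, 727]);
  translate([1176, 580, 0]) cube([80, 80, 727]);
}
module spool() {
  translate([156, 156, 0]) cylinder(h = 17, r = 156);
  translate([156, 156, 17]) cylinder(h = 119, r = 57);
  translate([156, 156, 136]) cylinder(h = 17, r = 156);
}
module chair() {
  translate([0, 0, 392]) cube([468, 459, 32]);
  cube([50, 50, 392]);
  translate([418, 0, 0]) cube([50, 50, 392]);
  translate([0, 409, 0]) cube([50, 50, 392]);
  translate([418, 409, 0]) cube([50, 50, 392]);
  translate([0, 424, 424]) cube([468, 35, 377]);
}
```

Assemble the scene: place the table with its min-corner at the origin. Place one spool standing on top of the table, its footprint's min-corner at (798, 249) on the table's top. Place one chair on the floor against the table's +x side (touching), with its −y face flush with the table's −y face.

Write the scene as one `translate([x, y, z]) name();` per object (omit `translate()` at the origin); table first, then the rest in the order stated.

table();
translate([798, 249, 756]) spool();
translate([1297, 0, 0]) chair();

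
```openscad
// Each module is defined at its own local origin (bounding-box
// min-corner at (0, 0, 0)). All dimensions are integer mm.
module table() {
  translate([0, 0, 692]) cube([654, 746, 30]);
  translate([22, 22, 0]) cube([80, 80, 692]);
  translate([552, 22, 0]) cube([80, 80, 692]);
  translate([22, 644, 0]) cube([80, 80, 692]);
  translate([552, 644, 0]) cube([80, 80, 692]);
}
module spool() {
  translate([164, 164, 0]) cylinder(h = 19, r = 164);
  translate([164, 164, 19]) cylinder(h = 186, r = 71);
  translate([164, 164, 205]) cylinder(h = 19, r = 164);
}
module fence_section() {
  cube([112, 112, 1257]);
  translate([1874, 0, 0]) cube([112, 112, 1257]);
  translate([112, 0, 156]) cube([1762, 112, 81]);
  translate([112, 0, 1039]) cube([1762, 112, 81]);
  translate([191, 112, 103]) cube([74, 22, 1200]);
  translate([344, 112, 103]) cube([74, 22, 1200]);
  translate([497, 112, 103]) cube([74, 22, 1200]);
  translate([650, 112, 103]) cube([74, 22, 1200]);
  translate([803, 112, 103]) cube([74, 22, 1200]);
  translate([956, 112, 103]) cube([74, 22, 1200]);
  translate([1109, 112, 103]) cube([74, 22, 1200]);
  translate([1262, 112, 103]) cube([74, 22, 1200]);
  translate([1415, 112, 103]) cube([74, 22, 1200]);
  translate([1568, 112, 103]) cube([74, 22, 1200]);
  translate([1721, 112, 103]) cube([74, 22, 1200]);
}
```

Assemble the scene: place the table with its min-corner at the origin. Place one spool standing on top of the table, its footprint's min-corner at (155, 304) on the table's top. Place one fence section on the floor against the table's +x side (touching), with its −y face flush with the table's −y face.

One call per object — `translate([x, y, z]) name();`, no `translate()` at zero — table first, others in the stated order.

table();
translate([155, 304, 722]) spool();
translate([654, 0, 0]) fence_section();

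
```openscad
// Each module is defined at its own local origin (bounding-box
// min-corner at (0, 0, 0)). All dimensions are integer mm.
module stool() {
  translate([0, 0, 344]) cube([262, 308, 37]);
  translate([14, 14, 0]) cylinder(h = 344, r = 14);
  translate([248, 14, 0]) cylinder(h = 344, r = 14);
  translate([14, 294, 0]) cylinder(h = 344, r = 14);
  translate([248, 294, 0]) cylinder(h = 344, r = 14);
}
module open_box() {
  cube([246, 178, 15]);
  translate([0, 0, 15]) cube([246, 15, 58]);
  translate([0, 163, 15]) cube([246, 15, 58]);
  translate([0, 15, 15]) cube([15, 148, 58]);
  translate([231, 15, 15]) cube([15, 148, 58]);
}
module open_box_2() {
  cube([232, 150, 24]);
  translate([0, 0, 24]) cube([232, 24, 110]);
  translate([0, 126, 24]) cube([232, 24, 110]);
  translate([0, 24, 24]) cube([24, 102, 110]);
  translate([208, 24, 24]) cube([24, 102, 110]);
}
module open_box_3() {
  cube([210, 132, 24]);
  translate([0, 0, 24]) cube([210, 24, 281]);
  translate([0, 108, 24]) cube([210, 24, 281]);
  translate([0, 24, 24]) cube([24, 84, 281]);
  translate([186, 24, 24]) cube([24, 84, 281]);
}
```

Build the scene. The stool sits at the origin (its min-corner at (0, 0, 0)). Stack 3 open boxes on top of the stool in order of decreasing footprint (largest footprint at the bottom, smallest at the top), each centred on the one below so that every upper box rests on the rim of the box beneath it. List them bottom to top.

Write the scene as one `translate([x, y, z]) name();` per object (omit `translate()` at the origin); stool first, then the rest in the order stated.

stool();
translate([8, 65, 381]) open_box();
translate([15, 79, 454]) open_box_2();
translate([26, 88, 588]) open_box_3();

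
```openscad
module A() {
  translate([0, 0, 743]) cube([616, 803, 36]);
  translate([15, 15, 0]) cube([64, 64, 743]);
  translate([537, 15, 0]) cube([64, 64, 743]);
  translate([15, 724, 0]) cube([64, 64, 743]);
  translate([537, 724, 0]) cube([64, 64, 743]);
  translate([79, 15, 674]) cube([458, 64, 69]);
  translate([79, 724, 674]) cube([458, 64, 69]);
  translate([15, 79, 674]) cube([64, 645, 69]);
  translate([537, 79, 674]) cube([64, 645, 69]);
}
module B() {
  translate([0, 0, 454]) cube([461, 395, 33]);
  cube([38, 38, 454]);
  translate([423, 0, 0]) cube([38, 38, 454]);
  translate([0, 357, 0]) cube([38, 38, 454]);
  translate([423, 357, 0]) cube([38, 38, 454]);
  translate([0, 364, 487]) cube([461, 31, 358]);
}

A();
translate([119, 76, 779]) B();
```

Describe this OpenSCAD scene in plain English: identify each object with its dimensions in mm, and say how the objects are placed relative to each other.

A is a table with a 616×803 mm rectangular top, 36 mm thick, top surface at z = 779 mm, supported by four 64×64 mm square legs, each inset 15 mm from the nearest pair of top edges, running from the floor. Four apron rails, 64 mm thick and 69 mm tall, run between adjacent legs with their top edges flush with the underside of the top and their outer faces flush with the legs' outer faces.

B is a chair: 461×395 mm seat, 33 mm thick, top at z = 487 mm, on four 38 mm square corner legs flush with the seat edges. A 31 mm thick backrest slab spans the full seat width, extending 358 mm above the seat top, its back face flush with the seat's +y edge.

The chair is on top of the table.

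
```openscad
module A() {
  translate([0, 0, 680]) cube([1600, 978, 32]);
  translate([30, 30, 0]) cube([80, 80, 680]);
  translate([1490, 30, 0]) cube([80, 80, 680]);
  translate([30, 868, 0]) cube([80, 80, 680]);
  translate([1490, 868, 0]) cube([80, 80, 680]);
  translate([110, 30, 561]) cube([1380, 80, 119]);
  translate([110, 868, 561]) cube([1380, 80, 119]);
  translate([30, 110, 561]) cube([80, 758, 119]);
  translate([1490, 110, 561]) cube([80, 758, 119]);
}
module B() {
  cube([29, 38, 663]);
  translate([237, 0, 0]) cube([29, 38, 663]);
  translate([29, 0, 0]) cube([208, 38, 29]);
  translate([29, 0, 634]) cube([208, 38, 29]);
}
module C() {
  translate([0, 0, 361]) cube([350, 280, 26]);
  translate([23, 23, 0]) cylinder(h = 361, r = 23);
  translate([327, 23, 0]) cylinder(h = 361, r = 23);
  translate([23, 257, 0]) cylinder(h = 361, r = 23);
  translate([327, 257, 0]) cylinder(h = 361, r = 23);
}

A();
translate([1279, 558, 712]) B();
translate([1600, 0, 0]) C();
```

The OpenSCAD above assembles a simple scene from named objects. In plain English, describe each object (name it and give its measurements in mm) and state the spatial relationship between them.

A is a table: top 1600 mm (x) × 978 mm (y), 32 mm thick, upper face at z = 712 mm, on four 80×80 mm square legs, each inset 30 mm from the nearest pair of top edges, running from z = 0 to the bottom of the top. Four apron rails, 80 mm thick and 119 mm tall, run between adjacent legs with their top edges flush with the underside of the top and their outer faces flush with the legs' outer faces.

B is a rectangular picture frame lying in the x–z plane (depth along y). The opening is 208 mm wide (x) by 605 mm tall (z), surrounded by a border 29 mm wide on all four sides. The frame is 38 mm deep and is made of two full-height vertical stiles with two horizontal rails fitted between them.

C is a simple wooden stool: a rectangular seat 350 mm (x) by 280 mm (y), 26 mm thick, top face at z = 387 mm, on four round legs, each 46 mm in diameter. The legs rest on z = 0, each leg's axis is inset half a diameter from the nearest pair of seat edges (so the leg's bounding box is flush with the corner).

The picture frame is on top of the table. The stool is against the table's +x side, with their −y faces flush.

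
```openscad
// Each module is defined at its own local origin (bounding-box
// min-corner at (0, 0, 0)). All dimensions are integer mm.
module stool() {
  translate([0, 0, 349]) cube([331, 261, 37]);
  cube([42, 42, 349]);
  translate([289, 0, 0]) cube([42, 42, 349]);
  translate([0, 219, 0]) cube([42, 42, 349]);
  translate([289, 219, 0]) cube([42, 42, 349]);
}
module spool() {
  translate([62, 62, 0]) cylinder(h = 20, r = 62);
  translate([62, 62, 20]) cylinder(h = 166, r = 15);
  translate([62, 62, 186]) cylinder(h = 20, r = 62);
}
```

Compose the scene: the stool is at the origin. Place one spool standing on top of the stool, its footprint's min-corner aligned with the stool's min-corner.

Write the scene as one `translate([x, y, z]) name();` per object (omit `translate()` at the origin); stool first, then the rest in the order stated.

stool();
translate([0, 0, 386]) spool();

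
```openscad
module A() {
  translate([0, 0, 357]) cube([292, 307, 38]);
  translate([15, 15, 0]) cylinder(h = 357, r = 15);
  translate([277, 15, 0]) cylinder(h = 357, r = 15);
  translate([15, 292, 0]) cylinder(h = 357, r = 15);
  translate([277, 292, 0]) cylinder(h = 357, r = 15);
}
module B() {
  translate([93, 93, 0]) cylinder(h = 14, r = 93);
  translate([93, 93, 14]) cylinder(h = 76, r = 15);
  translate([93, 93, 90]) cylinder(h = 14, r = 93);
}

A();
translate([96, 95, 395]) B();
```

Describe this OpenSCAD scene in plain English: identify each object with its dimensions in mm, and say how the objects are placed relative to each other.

A is a four-legged stool. The seat is 292×307 mm, 38 mm thick, top at z = 395 mm. It stands on four round legs, each 30 mm in diameter, from z = 0 to the seat underside, each leg's axis is inset half a diameter from the nearest pair of seat edges (so the leg's bounding box is flush with the corner).

B is a spool: two coaxial disc flanges of radius 93 mm and thickness 14 mm, joined by a core cylinder of radius 15 mm and height 76 mm. The lower flange rests on z = 0 and the three cylinders share a vertical axis.

The spool is on top of the stool.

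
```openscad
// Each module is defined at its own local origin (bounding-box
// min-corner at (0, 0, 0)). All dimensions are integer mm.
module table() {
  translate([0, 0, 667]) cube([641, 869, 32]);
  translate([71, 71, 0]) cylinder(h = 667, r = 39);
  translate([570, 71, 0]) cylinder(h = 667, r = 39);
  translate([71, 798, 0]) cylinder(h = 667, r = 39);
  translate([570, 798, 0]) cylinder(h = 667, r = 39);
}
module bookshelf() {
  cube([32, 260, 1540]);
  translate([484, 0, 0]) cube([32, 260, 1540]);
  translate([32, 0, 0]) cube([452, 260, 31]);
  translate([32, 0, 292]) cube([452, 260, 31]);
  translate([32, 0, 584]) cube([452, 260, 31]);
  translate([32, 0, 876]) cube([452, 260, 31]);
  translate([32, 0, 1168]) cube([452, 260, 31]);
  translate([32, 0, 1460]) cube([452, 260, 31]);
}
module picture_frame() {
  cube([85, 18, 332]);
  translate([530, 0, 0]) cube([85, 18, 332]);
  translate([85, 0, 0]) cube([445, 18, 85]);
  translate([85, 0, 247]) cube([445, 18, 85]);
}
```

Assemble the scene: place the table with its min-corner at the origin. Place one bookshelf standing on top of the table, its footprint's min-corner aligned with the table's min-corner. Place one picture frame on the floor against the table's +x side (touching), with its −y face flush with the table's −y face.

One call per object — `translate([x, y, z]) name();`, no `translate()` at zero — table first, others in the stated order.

table();
translate([0, 0, 699]) bookshelf();
translate([641, 0, 0]) picture_frame();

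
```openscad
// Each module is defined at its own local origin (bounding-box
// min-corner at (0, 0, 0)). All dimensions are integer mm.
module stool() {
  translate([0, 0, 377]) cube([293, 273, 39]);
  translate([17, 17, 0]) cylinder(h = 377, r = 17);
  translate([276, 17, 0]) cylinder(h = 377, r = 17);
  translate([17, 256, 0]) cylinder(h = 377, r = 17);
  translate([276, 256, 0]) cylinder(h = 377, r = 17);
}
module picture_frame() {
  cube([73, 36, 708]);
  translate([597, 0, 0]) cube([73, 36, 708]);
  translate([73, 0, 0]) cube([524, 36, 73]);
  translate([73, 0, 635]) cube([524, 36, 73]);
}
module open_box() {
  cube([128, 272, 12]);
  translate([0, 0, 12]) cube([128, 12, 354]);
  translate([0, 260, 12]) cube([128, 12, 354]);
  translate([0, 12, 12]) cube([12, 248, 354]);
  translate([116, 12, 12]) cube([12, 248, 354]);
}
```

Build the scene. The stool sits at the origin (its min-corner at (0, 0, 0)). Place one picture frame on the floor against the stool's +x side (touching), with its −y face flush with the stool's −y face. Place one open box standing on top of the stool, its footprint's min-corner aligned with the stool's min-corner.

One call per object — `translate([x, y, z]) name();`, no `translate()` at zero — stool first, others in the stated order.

stool();
translate([293, 0, 0]) picture_frame();
translate([0, 0, 416]) open_box();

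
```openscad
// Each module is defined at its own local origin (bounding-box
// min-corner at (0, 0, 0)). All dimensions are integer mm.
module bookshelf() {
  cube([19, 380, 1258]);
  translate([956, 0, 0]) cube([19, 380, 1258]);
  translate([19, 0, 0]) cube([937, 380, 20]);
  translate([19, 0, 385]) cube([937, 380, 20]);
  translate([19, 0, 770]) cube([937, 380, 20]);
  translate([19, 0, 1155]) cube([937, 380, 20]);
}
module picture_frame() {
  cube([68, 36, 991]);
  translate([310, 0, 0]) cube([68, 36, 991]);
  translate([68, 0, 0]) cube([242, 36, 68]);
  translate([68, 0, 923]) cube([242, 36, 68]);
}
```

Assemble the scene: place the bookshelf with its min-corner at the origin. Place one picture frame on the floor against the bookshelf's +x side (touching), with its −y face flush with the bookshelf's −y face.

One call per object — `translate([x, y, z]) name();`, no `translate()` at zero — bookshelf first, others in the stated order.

bookshelf();
translate([975, 0, 0]) picture_frame();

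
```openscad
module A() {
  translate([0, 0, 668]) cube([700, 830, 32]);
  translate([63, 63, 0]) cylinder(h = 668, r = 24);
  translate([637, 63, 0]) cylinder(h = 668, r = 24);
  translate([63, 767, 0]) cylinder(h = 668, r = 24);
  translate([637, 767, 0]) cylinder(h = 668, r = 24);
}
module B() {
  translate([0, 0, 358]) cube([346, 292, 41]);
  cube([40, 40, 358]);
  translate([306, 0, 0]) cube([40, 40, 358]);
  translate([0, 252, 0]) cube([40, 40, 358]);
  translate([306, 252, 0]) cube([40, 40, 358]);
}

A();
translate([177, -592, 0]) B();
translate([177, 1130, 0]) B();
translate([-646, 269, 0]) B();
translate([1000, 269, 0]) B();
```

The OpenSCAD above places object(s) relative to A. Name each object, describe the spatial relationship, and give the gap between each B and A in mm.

A is a table. B is a stool. Four stools sit around the table at the −y, +y, −x, +x sides. The gap between each stool and the table is 300 mm.

Each stool's nearest face is 300 mm from the table's bounding box.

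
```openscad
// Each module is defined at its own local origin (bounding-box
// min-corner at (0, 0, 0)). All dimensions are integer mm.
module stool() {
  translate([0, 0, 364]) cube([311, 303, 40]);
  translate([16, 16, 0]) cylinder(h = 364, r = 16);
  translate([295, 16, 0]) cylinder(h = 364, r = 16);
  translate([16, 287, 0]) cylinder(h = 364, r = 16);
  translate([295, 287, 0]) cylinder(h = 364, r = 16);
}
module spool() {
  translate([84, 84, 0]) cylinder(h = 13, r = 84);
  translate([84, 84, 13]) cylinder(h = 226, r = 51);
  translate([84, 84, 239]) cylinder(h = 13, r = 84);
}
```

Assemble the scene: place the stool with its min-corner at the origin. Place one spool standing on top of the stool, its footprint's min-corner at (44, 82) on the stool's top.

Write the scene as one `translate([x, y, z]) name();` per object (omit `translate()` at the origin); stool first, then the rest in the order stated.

stool();
translate([44, 82, 404]) spool();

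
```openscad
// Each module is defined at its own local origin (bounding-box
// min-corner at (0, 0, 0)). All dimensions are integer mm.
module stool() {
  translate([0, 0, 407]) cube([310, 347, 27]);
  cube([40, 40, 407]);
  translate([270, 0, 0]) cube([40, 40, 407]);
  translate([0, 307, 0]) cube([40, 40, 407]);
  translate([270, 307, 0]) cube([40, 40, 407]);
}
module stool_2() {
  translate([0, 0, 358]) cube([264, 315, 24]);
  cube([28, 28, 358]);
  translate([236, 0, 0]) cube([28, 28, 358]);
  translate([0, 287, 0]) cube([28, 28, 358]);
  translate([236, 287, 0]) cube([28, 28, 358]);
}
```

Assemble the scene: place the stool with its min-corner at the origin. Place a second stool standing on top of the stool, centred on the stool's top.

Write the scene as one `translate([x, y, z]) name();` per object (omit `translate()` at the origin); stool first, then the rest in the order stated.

stool();
translate([23, 16, 434]) stool_2();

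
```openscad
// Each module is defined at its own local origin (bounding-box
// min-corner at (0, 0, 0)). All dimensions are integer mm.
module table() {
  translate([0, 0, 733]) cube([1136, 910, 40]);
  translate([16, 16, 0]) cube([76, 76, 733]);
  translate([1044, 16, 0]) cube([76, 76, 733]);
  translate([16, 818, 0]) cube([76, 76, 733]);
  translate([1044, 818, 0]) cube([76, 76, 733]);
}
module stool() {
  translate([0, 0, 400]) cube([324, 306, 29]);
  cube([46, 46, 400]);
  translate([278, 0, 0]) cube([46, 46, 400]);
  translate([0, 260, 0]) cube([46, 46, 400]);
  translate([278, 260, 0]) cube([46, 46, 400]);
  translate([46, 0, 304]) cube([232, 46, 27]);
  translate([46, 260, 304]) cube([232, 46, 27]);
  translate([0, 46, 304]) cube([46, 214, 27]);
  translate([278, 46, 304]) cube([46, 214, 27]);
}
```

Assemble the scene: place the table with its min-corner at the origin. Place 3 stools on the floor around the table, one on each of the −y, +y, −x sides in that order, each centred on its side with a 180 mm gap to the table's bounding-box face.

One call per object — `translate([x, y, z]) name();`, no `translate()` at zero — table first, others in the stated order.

table();
translate([406, -486, 0]) stool();
translate([406, 1090, 0]) stool();
translate([-504, 302, 0]) stool();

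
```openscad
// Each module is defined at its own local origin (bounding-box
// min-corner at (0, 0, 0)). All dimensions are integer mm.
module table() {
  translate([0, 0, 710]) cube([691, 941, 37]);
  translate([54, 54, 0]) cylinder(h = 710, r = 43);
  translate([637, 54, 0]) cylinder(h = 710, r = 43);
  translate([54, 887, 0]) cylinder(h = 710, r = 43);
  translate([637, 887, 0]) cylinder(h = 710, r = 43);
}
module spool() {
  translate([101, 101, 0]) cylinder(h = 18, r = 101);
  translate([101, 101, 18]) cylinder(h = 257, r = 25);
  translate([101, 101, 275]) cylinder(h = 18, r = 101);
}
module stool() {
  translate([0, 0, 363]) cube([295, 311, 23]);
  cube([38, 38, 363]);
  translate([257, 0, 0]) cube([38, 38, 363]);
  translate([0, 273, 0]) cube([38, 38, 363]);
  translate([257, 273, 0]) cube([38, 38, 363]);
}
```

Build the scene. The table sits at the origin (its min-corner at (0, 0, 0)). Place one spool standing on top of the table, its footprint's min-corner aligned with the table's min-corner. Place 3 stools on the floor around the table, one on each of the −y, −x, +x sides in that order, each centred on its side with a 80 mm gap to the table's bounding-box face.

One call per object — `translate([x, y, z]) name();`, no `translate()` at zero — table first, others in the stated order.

table();
translate([0, 0, 747]) spool();
translate([198, -391, 0]) stool();
translate([-375, 315, 0]) stool();
translate([771, 315, 0]) stool();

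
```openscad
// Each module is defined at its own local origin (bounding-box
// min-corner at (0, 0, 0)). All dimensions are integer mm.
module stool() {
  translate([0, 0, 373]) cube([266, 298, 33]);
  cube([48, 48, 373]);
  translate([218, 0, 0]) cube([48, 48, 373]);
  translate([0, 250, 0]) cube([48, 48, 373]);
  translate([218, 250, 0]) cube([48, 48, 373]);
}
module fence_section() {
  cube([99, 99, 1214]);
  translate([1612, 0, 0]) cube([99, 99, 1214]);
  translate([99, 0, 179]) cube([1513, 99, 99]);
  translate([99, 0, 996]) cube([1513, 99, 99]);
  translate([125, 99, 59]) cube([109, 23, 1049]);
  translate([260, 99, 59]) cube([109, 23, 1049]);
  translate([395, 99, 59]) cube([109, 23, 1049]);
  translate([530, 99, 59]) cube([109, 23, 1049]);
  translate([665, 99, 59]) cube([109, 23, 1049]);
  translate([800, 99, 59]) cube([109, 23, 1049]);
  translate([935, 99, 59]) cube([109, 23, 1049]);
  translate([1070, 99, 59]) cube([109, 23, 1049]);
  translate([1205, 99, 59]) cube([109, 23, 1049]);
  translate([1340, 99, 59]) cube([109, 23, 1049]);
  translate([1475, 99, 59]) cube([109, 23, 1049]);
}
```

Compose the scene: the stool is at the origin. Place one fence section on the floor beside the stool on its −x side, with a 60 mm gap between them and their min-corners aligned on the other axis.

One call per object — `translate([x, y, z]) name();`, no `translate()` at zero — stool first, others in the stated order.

stool();
translate([-1771, 0, 0]) fence_section();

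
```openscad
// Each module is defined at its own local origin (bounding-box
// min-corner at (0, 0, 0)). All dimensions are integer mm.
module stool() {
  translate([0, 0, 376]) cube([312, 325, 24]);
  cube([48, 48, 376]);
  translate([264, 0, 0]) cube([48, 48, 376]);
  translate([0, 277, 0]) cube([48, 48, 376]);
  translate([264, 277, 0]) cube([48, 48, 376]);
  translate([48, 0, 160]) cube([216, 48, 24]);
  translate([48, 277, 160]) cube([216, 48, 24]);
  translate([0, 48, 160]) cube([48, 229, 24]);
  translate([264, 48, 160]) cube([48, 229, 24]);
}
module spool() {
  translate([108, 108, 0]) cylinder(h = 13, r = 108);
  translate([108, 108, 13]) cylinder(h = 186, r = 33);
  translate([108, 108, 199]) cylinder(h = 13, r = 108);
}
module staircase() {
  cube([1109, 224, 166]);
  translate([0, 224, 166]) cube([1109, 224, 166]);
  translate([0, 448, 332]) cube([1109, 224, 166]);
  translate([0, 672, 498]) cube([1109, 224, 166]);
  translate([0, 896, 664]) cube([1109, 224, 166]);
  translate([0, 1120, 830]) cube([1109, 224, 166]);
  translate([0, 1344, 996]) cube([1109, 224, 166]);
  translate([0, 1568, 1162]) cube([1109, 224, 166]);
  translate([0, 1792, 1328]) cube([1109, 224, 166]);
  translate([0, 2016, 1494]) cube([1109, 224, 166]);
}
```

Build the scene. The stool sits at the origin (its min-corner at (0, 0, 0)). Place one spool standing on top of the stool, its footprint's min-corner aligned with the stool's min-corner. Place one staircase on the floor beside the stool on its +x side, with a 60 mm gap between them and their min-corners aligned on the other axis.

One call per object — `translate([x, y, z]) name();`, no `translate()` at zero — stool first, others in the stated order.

stool();
translate([0, 0, 400]) spool();
translate([372, 0, 0]) staircase();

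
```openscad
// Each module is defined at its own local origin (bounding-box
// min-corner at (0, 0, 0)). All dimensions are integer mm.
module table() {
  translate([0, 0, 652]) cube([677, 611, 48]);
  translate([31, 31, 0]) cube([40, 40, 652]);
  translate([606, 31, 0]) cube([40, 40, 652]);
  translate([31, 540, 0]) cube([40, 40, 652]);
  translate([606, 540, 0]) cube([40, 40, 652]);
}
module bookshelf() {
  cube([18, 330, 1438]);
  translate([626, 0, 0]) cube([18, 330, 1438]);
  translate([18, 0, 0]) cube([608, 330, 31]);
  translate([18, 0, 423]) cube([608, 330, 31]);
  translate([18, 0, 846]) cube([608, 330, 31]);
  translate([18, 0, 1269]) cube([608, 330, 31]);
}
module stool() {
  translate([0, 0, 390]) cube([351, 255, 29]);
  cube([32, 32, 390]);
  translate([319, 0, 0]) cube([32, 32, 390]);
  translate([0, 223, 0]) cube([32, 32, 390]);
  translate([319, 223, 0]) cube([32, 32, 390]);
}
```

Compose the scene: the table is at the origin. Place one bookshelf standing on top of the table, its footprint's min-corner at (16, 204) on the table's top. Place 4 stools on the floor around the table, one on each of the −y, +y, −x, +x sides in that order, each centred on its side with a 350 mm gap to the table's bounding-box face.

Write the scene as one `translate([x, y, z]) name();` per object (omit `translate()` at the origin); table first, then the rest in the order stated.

table();
translate([16, 204, 700]) bookshelf();
translate([163, -605, 0]) stool();
translate([163, 961, 0]) stool();
translate([-701, 178, 0]) stool();
translate([1027, 178, 0]) stool();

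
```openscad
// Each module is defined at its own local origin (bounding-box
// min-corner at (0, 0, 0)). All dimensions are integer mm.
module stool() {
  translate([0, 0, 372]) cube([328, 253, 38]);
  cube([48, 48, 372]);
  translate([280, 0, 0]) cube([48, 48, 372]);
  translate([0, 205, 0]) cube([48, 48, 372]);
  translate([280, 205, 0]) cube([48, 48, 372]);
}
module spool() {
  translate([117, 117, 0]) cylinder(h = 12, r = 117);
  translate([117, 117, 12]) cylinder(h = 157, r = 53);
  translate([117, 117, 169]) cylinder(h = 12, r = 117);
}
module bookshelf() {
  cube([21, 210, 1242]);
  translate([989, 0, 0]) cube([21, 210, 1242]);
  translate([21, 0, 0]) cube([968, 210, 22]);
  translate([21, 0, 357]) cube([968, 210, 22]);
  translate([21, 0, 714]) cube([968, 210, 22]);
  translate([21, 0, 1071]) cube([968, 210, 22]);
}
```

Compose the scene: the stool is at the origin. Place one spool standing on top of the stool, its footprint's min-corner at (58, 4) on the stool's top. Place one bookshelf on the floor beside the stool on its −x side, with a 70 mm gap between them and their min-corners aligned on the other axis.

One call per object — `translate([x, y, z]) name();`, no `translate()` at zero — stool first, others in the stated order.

stool();
translate([58, 4, 410]) spool();
translate([-1080, 0, 0]) bookshelf();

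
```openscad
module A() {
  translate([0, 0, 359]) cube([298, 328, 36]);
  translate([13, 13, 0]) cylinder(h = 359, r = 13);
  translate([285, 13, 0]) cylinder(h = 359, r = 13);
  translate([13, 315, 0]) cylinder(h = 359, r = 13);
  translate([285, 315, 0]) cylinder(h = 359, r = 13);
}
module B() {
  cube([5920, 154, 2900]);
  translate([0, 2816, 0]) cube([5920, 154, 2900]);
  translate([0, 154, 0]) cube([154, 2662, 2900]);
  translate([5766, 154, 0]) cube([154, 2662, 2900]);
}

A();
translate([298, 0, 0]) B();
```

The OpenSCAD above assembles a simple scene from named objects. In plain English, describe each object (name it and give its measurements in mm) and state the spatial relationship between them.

A is a four-legged stool. The seat is a 298×328×36 mm slab whose top surface is at z = 395 mm; four round legs, each 26 mm in diameter, run from the floor (z = 0) to the underside of the seat, each leg's axis is inset half a diameter from the nearest pair of seat edges (so the leg's bounding box is flush with the corner).

B is a box-shaped house frame (walls only): outside footprint 5920×2970 mm, wall height 2900 mm, wall thickness 154 mm. The two y-facing walls run the full x-width; the two x-facing walls fit between the inner faces of the y-facing walls.

The house frame is against the stool's +x side, with their −y faces flush.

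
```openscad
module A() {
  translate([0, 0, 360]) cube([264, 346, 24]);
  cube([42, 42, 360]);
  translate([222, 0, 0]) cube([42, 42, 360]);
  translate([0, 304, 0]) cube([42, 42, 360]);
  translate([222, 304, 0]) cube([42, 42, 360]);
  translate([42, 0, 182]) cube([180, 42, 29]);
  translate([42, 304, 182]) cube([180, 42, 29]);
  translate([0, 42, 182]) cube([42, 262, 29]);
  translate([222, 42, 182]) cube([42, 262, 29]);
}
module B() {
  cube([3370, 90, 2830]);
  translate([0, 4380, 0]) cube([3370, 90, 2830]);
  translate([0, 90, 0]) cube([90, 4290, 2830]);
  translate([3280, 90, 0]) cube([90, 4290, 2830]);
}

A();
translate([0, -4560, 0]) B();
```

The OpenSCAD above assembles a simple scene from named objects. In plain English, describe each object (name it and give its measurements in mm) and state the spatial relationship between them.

A is a four-legged stool. The seat is 264×346 mm, 24 mm thick, top at z = 384 mm. It stands on four square legs, each 42×42 mm in cross-section, from z = 0 to the seat underside, each flush with a corner of the seat. Four stretchers, 42 mm wide and 29 mm tall, connect adjacent legs with their undersides at z = 182 mm, each running between the inner faces of the legs it joins and aligned with the legs' outer faces on the other axis.

B is the wall frame of a small rectangular building: four walls, each 2830 mm tall and 90 mm thick, enclosing a footprint 3370 mm (x) by 4470 mm (y) outside-to-outside, with no floor or roof. The front and back walls (the −y and +y sides) span the full width; the two side walls fit between them.

The house frame is on the floor beside the stool on its −y side.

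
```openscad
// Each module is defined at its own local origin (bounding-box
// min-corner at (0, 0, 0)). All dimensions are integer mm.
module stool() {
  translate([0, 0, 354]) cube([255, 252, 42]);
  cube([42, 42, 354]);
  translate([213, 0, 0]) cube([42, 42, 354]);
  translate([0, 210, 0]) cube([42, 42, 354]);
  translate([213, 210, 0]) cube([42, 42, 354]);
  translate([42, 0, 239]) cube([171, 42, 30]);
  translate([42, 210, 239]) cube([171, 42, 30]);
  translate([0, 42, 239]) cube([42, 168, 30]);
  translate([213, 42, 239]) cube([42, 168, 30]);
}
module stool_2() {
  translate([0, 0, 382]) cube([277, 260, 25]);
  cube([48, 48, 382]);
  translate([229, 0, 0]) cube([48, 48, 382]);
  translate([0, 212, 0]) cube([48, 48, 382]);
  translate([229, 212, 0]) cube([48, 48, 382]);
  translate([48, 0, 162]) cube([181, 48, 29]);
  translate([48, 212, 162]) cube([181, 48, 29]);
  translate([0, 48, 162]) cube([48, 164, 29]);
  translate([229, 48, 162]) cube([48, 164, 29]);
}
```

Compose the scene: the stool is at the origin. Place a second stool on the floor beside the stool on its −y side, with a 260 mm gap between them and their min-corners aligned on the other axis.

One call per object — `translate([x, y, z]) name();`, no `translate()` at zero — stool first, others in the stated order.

stool();
translate([0, -520, 0]) stool_2();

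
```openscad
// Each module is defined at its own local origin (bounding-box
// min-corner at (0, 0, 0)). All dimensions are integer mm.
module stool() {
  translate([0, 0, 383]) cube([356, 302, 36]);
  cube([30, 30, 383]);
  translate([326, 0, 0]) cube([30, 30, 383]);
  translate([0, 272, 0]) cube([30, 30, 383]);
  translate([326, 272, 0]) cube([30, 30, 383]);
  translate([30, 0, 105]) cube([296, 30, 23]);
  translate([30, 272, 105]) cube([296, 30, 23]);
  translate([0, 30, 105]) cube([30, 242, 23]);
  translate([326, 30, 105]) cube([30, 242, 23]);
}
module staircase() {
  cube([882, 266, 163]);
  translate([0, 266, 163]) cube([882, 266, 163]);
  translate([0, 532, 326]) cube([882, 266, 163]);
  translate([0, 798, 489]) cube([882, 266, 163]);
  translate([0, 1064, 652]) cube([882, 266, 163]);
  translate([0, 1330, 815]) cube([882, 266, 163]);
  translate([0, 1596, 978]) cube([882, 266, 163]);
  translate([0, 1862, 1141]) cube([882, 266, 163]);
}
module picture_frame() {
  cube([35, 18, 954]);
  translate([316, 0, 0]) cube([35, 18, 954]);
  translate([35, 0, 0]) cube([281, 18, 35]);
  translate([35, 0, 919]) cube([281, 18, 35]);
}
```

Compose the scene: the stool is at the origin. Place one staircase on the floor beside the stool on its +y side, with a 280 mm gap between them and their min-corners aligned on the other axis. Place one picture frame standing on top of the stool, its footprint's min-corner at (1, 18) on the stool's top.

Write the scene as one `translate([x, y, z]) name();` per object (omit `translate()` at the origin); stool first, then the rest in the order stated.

stool();
translate([0, 582, 0]) staircase();
translate([1, 18, 419]) picture_frame();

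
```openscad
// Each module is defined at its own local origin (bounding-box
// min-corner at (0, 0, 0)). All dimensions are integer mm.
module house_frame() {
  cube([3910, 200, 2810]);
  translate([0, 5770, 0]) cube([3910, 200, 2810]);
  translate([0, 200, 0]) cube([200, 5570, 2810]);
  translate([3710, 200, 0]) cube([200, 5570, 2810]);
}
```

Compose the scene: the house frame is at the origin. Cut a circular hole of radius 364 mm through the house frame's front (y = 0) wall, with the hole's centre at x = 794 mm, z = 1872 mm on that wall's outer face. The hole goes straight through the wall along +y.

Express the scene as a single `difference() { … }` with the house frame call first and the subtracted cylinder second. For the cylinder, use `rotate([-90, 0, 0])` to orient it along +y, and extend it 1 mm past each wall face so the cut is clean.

difference() {
  house_frame();
  translate([794, -1, 1872]) rotate([-90, 0, 0]) cylinder(h = 202, r = 364);
}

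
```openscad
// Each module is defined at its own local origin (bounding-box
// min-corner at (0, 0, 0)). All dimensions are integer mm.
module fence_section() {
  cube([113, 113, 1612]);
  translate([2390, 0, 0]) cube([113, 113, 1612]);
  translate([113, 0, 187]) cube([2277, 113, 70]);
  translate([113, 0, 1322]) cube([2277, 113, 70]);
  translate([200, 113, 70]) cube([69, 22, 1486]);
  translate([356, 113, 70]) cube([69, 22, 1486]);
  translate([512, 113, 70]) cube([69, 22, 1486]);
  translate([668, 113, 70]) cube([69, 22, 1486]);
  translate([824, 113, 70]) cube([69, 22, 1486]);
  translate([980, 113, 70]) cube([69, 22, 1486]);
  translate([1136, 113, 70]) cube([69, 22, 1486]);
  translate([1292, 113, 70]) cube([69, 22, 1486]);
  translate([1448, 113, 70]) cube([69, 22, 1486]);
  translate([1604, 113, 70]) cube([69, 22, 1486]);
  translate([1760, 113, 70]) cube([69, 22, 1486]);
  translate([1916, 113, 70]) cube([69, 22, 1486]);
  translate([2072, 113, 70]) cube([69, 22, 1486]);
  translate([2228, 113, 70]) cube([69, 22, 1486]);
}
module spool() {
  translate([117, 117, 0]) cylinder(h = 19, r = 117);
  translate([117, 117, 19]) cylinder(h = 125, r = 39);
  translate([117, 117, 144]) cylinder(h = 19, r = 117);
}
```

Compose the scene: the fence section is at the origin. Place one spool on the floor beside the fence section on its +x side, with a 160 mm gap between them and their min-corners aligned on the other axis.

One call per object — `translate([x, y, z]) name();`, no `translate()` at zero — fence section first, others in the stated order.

fence_section();
translate([2663, 0, 0]) spool();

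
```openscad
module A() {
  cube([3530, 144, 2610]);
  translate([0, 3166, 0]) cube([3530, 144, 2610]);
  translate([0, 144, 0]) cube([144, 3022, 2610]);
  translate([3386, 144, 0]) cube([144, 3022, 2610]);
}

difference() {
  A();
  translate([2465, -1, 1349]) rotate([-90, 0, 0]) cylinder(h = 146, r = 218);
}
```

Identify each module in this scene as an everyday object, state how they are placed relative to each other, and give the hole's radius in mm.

A is a house frame. The house frame has a circular hole through its front wall. The hole's radius is 218 mm.

The subtracted cylinder has r = 218 mm.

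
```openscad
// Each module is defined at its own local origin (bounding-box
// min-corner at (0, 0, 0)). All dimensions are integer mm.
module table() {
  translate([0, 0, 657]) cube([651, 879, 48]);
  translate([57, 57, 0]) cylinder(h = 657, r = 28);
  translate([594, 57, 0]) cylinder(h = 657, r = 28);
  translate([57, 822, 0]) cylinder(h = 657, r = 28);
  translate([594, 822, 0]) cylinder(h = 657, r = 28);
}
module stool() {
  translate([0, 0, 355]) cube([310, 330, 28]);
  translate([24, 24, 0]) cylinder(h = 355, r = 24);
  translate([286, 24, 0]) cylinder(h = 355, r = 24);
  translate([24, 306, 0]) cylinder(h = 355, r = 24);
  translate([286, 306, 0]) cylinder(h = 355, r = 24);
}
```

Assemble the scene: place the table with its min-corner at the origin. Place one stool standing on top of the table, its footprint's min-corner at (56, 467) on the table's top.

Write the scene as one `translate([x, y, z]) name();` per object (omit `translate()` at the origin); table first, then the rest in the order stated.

table();
translate([56, 467, 705]) stool();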